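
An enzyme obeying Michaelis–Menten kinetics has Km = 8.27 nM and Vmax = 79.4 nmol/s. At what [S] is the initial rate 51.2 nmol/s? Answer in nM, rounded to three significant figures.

The required fractional saturation is v/Vmax = 51.2/79.4 = 0.6448.
Then [S]/(Km+[S]) = 0.6448 ⇒ [S] = 8.27 × 0.6448/(1 − 0.6448) = 15.0 nM.

15.0 nM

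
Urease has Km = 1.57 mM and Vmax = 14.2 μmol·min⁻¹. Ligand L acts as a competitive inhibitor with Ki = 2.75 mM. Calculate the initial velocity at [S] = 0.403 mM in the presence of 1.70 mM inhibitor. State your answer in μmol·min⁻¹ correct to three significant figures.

1.94 μmol·min⁻¹

With α = 1 + [I]/Ki = 1 + 1.70/2.75 = 1.618, the competitive rate law is v = Vmax[S] / (αKm + [S]).
v = 14.2×0.403 / (1.618×1.57 + 0.403) = 5.723/2.944 = 1.94 μmol·min⁻¹.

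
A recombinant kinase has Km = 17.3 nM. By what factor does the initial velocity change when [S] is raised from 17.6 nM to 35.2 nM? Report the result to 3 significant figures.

1.33

The fractional saturations are [S]/(Km+[S]) = 17.6/34.90 = 0.5043 and 35.2/52.50 = 0.6705.
v₂/v₁ is just their ratio: 0.6705/0.5043 = 1.33.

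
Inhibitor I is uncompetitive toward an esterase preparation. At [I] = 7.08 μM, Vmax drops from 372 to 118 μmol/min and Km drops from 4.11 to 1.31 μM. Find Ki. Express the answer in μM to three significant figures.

3.29 μM

Uncompetitive: Vmax,app = Vmax/α (and Km,app = Km/α) with α = 1 + [I]/Ki.
α = Vmax/Vmax,app = 372/118 = 3.153.
Ki = [I]/(α − 1) = 7.08/2.153 = 3.29 μM.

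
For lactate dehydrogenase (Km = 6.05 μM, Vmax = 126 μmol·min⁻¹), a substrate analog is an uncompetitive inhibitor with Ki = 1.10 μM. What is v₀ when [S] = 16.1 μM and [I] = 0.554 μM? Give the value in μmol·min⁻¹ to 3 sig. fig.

With α = 1 + [I]/Ki = 1 + 0.554/1.10 = 1.504, the uncompetitive rate law is v = (Vmax/α)·[S] / (Km/α + [S]).
v = (126/1.504)×16.1 / (6.05/1.504 + 16.1) = 1349/20.12 = 67.0 μmol·min⁻¹.

67.0 μmol·min⁻¹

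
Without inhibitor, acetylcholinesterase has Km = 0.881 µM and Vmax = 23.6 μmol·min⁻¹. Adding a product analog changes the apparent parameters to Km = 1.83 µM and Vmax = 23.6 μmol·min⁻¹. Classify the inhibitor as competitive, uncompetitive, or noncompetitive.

competitive

Km increases (0.881 → 1.83 µM) while Vmax is unchanged — the hallmark of competitive inhibition.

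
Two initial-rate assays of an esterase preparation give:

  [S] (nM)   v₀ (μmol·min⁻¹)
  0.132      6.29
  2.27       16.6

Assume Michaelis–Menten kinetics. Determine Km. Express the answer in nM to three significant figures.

In reciprocal form, 1/v = (Km/Vmax)·(1/[S]) + 1/Vmax. The two points give (1/[S], 1/v) = (7.576, 0.1590) and (0.4405, 0.06024).
Slope = (0.1590 − 0.06024)/(7.576 − 0.4405) = 0.01384; intercept = 0.1590 − 0.01384×7.576 = 0.05414.
Vmax = 1/intercept = 18.5 μmol·min⁻¹; Km = slope × Vmax = 0.01384 × 18.5 = 0.256 nM.

0.256 nM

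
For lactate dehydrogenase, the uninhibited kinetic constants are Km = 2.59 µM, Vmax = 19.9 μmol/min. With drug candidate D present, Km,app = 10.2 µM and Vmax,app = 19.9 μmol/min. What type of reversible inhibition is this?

Km increases (2.59 → 10.2 µM) while Vmax is unchanged — the hallmark of competitive inhibition.

competitive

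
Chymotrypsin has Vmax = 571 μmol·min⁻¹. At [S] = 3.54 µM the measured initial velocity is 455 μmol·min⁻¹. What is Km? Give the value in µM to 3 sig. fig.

0.903 µM

From v = Vmax[S]/(Km+[S]), Km = [S](Vmax − v)/v.
Km = 3.54 × (571 − 455) / 455 = 410.6/455 = 0.903 µM.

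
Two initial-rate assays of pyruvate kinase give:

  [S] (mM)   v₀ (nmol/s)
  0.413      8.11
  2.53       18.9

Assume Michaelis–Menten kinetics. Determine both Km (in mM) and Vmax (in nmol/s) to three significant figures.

Km = 0.887 mM; Vmax = 25.5 nmol/s

In reciprocal form, 1/v = (Km/Vmax)·(1/[S]) + 1/Vmax. The two points give (1/[S], 1/v) = (2.421, 0.1233) and (0.3953, 0.05291).
Slope = (0.1233 − 0.05291)/(2.421 − 0.3953) = 0.03474; intercept = 0.1233 − 0.03474×2.421 = 0.03918.
Vmax = 1/intercept = 25.5 nmol/s; Km = slope × Vmax = 0.03474 × 25.5 = 0.887 mM.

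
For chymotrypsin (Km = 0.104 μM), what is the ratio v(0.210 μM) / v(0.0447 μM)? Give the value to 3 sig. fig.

2.22

The fractional saturations are [S]/(Km+[S]) = 0.0447/0.1487 = 0.3006 and 0.210/0.3140 = 0.6688.
v₂/v₁ is just their ratio: 0.6688/0.3006 = 2.22.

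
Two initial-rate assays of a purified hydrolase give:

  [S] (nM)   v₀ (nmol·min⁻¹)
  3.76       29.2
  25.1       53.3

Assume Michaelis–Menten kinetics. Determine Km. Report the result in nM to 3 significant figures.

4.27 nM

In reciprocal form, 1/v = (Km/Vmax)·(1/[S]) + 1/Vmax. The two points give (1/[S], 1/v) = (0.2660, 0.03425) and (0.03984, 0.01876).
Slope = (0.03425 − 0.01876)/(0.2660 − 0.03984) = 0.06848; intercept = 0.03425 − 0.06848×0.2660 = 0.01603.
Vmax = 1/intercept = 62.4 nmol·min⁻¹; Km = slope × Vmax = 0.06848 × 62.4 = 4.27 nM.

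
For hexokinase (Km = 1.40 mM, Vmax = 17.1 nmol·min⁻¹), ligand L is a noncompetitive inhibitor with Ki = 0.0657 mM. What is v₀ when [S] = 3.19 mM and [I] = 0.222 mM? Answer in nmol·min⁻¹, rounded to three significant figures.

2.71 nmol·min⁻¹

With α = 1 + [I]/Ki = 1 + 0.222/0.0657 = 4.379, the noncompetitive rate law is v = (Vmax/α)·[S] / (Km + [S]).
v = (17.1/4.379)×3.19 / (1.40 + 3.19) = 12.46/4.590 = 2.71 nmol·min⁻¹.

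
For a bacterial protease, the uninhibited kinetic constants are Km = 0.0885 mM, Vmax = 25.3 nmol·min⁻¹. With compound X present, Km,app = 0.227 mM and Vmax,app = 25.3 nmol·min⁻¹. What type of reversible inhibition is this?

Km increases (0.0885 → 0.227 mM) while Vmax is unchanged — the hallmark of competitive inhibition.

competitive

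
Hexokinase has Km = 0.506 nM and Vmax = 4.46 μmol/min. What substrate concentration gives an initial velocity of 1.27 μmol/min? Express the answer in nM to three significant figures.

Rearranging v = Vmax[S]/(Km+[S]) gives [S] = Km·v/(Vmax − v).
[S] = 0.506 × 1.27 / (4.46 − 1.27) = 0.6426/3.190 = 0.201 nM.

0.201 nM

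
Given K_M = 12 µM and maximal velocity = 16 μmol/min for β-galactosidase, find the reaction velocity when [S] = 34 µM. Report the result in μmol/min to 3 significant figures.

11.8 μmol/min

v = Vmax·[S]/(Km + [S]) = 16 × 34 / (12 + 34)
  = 544.0 / 46.00 = 11.8 μmol/min.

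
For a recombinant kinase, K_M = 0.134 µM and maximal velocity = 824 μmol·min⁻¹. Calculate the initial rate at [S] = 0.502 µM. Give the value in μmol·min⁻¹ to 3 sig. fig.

650 μmol·min⁻¹

v = Vmax·[S]/(Km + [S]) = 824 × 0.502 / (0.134 + 0.502)
  = 413.6 / 0.6360 = 650 μmol·min⁻¹.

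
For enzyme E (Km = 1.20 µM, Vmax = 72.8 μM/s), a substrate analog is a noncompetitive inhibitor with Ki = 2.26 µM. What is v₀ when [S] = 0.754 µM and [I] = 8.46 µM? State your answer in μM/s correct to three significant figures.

5.92 μM/s

α = 1 + [I]/Ki = 1 + 8.46/2.26 = 4.743.
For a noncompetitive inhibitor, Vmax is reduced to Vmax/α while Km is unchanged: Km,app = 1.20 µM, Vmax,app = 15.3 μM/s.
v = Vmax,app·[S]/(Km,app + [S]) = 15.3 × 0.754/(1.20 + 0.754) = 5.92 μM/s.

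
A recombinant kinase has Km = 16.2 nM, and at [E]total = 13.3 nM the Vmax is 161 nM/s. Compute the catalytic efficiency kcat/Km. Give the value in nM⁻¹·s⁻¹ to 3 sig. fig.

0.747 nM⁻¹·s⁻¹

kcat = Vmax/[E]total = 161/13.3 = 12.1 s⁻¹.
kcat/Km = 12.1/16.2 = 0.747 nM⁻¹·s⁻¹.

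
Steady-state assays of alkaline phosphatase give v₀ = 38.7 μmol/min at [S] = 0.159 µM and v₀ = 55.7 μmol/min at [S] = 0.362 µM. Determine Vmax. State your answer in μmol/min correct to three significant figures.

84.9 μmol/min

In reciprocal form, 1/v = (Km/Vmax)·(1/[S]) + 1/Vmax. The two points give (1/[S], 1/v) = (6.289, 0.02584) and (2.762, 0.01795).
Slope = (0.02584 − 0.01795)/(6.289 − 2.762) = 0.002236; intercept = 0.02584 − 0.002236×6.289 = 0.01178.
Vmax = 1/intercept = 84.9 μmol/min; Km = slope × Vmax = 0.002236 × 84.9 = 0.190 µM.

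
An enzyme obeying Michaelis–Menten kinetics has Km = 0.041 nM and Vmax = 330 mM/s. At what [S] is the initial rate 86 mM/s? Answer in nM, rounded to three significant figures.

The required fractional saturation is v/Vmax = 86/330 = 0.2606.
Then [S]/(Km+[S]) = 0.2606 ⇒ [S] = 0.041 × 0.2606/(1 − 0.2606) = 0.0145 nM.

0.0145 nM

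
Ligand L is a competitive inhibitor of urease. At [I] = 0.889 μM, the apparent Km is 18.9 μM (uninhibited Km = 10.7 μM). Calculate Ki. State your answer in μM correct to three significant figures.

Competitive: Km,app = α·Km with α = 1 + [I]/Ki.
α = Km,app/Km = 18.9/10.7 = 1.766.
Ki = [I]/(α − 1) = 0.889/0.7664 = 1.16 μM.

1.16 μM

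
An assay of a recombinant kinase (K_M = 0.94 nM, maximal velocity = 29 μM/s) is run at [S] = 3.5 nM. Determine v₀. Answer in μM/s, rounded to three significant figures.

22.9 μM/s

v = Vmax·[S]/(Km + [S]) = 29 × 3.5 / (0.94 + 3.5)
  = 101.5 / 4.440 = 22.9 μM/s.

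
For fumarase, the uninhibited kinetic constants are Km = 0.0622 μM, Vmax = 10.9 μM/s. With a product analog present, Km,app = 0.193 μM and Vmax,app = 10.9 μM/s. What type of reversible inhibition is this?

Km increases (0.0622 → 0.193 μM) while Vmax is unchanged — the hallmark of competitive inhibition.

competitive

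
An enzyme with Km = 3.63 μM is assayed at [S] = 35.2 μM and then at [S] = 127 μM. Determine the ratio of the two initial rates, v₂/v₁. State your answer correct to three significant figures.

The fractional saturations are [S]/(Km+[S]) = 35.2/38.83 = 0.9065 and 127/130.6 = 0.9722.
v₂/v₁ is just their ratio: 0.9722/0.9065 = 1.07.

1.07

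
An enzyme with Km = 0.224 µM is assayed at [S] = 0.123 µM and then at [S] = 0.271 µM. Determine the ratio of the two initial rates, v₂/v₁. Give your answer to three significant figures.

Since Vmax cancels, v₂/v₁ = [S]₂(Km+[S]₁) / [S]₁(Km+[S]₂).
= 0.271×(0.224+0.123) / (0.123×(0.224+0.271)) = 0.09404/0.06088 = 1.54.

1.54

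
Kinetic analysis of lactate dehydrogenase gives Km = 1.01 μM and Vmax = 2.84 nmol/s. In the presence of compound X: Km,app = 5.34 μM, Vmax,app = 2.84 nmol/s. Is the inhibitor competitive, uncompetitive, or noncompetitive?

Km increases (1.01 → 5.34 μM) while Vmax is unchanged — the hallmark of competitive inhibition.

competitive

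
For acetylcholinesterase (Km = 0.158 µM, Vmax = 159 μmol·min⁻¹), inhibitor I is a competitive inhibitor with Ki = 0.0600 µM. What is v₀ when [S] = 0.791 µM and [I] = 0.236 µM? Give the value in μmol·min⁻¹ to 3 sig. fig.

80.1 μmol·min⁻¹

With α = 1 + [I]/Ki = 1 + 0.236/0.0600 = 4.933, the competitive rate law is v = Vmax[S] / (αKm + [S]).
v = 159×0.791 / (4.933×0.158 + 0.791) = 125.8/1.570 = 80.1 μmol·min⁻¹.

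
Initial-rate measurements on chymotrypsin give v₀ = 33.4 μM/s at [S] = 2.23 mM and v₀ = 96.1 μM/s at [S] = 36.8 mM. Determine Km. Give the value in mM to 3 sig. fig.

In reciprocal form, 1/v = (Km/Vmax)·(1/[S]) + 1/Vmax. The two points give (1/[S], 1/v) = (0.4484, 0.02994) and (0.02717, 0.01041).
Slope = (0.02994 − 0.01041)/(0.4484 − 0.02717) = 0.04637; intercept = 0.02994 − 0.04637×0.4484 = 0.009146.
Vmax = 1/intercept = 109 μM/s; Km = slope × Vmax = 0.04637 × 109 = 5.07 mM.

5.07 mM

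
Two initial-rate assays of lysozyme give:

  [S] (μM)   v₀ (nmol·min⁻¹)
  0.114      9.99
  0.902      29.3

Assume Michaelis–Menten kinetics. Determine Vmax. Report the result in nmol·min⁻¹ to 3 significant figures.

From v = Vmax[S]/(Km+[S]), each point gives Vmax = v(Km+[S])/[S].
Equating: 9.99(Km+0.114)/0.114 = 29.3(Km+0.902)/0.902.
87.63·Km + 9.99 = 32.48·Km + 29.3, so (87.63 − 32.48)·Km = 29.3 − 9.99.
Km = 19.31/55.15 = 0.350 μM; then Vmax = 9.99(0.350+0.114)/0.114 = 40.7 nmol·min⁻¹.

40.7 nmol·min⁻¹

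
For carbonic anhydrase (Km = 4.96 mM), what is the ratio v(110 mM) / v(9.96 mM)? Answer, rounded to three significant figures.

The fractional saturations are [S]/(Km+[S]) = 9.96/14.92 = 0.6676 and 110/115.0 = 0.9569.
v₂/v₁ is just their ratio: 0.9569/0.6676 = 1.43.

1.43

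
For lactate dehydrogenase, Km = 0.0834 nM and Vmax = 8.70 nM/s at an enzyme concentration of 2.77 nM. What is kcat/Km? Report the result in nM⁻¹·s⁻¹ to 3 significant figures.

37.7 nM⁻¹·s⁻¹

kcat = Vmax/[E]total = 8.70/2.77 = 3.14 s⁻¹.
kcat/Km = 3.14/0.0834 = 37.7 nM⁻¹·s⁻¹.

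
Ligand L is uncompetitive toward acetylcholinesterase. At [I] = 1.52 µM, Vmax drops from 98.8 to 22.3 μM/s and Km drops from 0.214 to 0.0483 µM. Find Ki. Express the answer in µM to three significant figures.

0.443 µM

Uncompetitive: Vmax,app = Vmax/α (and Km,app = Km/α) with α = 1 + [I]/Ki.
α = Vmax/Vmax,app = 98.8/22.3 = 4.430.
Ki = [I]/(α − 1) = 1.52/3.430 = 0.443 µM.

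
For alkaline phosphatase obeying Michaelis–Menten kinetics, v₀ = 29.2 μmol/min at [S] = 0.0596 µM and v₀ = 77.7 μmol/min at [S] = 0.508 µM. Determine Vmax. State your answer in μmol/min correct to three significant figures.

In reciprocal form, 1/v = (Km/Vmax)·(1/[S]) + 1/Vmax. The two points give (1/[S], 1/v) = (16.78, 0.03425) and (1.969, 0.01287).
Slope = (0.03425 − 0.01287)/(16.78 − 1.969) = 0.001443; intercept = 0.03425 − 0.001443×16.78 = 0.01003.
Vmax = 1/intercept = 99.7 μmol/min; Km = slope × Vmax = 0.001443 × 99.7 = 0.144 µM.

99.7 μmol/min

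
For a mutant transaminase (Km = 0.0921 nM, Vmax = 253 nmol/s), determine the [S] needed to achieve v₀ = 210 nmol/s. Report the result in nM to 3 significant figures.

0.450 nM

The required fractional saturation is v/Vmax = 210/253 = 0.8300.
Then [S]/(Km+[S]) = 0.8300 ⇒ [S] = 0.0921 × 0.8300/(1 − 0.8300) = 0.450 nM.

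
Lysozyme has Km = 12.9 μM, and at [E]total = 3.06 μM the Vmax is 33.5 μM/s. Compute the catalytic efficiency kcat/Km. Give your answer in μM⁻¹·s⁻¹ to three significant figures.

0.849 μM⁻¹·s⁻¹

kcat = Vmax/[E]total = 33.5/3.06 = 10.9 s⁻¹.
kcat/Km = 10.9/12.9 = 0.849 μM⁻¹·s⁻¹.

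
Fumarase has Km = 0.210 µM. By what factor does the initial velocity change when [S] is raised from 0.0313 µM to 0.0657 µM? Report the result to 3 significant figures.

1.84

Since Vmax cancels, v₂/v₁ = [S]₂(Km+[S]₁) / [S]₁(Km+[S]₂).
= 0.0657×(0.210+0.0313) / (0.0313×(0.210+0.0657)) = 0.01585/0.008629 = 1.84.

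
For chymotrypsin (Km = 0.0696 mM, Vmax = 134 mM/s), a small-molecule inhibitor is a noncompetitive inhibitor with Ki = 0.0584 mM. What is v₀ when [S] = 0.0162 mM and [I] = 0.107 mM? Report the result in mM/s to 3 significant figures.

With α = 1 + [I]/Ki = 1 + 0.107/0.0584 = 2.832, the noncompetitive rate law is v = (Vmax/α)·[S] / (Km + [S]).
v = (134/2.832)×0.0162 / (0.0696 + 0.0162) = 0.7665/0.08580 = 8.93 mM/s.

8.93 mM/s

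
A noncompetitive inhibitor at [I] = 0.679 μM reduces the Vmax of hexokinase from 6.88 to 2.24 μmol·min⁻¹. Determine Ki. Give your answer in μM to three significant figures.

Noncompetitive: Vmax,app = Vmax/α with α = 1 + [I]/Ki.
α = Vmax/Vmax,app = 6.88/2.24 = 3.071.
Ki = [I]/(α − 1) = 0.679/2.071 = 0.328 μM.

0.328 μM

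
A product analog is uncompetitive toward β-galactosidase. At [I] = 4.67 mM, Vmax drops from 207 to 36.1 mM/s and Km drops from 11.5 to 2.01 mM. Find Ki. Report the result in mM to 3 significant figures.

Uncompetitive: Vmax,app = Vmax/α (and Km,app = Km/α) with α = 1 + [I]/Ki.
α = Vmax/Vmax,app = 207/36.1 = 5.734.
Since α = 1 + [I]/Ki, [I]/Ki = 5.734 − 1 = 4.734 and Ki = 4.67/4.734 = 0.986 mM.

0.986 mM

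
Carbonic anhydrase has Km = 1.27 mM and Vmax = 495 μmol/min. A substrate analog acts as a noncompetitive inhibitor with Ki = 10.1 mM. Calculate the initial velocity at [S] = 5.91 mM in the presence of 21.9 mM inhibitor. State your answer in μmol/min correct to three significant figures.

α = 1 + [I]/Ki = 1 + 21.9/10.1 = 3.168.
For a noncompetitive inhibitor, Vmax is reduced to Vmax/α while Km is unchanged: Km,app = 1.27 mM, Vmax,app = 156 μmol/min.
v = Vmax,app·[S]/(Km,app + [S]) = 156 × 5.91/(1.27 + 5.91) = 129 μmol/min.

129 μmol/min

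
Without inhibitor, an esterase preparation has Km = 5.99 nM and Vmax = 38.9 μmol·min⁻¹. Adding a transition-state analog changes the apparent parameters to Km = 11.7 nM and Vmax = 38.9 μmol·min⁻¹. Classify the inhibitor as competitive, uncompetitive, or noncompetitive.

competitive

Km increases (5.99 → 11.7 nM) while Vmax is unchanged — the hallmark of competitive inhibition.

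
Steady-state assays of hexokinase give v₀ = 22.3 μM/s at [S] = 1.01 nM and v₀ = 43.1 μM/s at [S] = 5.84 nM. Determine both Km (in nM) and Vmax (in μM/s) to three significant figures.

Km = 1.42 nM; Vmax = 53.5 μM/s

From v = Vmax[S]/(Km+[S]), each point gives Vmax = v(Km+[S])/[S].
Equating: 22.3(Km+1.01)/1.01 = 43.1(Km+5.84)/5.84.
22.08·Km + 22.3 = 7.380·Km + 43.1, so (22.08 − 7.380)·Km = 43.1 − 22.3.
Km = 20.80/14.70 = 1.42 nM; then Vmax = 22.3(1.42+1.01)/1.01 = 53.5 μM/s.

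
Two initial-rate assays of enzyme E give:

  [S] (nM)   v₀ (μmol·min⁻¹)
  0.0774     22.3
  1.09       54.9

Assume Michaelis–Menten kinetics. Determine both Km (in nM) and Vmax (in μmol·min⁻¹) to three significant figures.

Km = 0.137 nM; Vmax = 61.8 μmol·min⁻¹

In reciprocal form, 1/v = (Km/Vmax)·(1/[S]) + 1/Vmax. The two points give (1/[S], 1/v) = (12.92, 0.04484) and (0.9174, 0.01821).
Slope = (0.04484 − 0.01821)/(12.92 − 0.9174) = 0.002219; intercept = 0.04484 − 0.002219×12.92 = 0.01618.
Vmax = 1/intercept = 61.8 μmol·min⁻¹; Km = slope × Vmax = 0.002219 × 61.8 = 0.137 nM.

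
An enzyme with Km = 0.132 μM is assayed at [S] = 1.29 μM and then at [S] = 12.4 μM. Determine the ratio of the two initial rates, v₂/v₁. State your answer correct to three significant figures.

1.09

Since Vmax cancels, v₂/v₁ = [S]₂(Km+[S]₁) / [S]₁(Km+[S]₂).
= 12.4×(0.132+1.29) / (1.29×(0.132+12.4)) = 17.63/16.17 = 1.09.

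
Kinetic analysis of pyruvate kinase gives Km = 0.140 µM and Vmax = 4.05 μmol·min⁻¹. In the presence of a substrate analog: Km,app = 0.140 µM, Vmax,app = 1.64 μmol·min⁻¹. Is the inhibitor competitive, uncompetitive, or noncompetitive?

Vmax decreases (4.05 → 1.64 μmol·min⁻¹) while Km is unchanged — pure noncompetitive inhibition.

noncompetitive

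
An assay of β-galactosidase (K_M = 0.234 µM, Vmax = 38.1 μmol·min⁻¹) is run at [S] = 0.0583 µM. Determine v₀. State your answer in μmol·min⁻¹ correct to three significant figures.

[S]/(Km+[S]) = 0.0583/0.2923 = 0.1995, the fractional saturation.
v = 0.1995 × Vmax = 0.1995 × 38.1 = 7.60 μmol·min⁻¹.

7.60 μmol·min⁻¹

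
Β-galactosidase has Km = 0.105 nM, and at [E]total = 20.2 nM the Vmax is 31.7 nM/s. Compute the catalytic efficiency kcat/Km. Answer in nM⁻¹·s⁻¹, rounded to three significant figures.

14.9 nM⁻¹·s⁻¹

kcat = Vmax/[E]total = 31.7/20.2 = 1.57 s⁻¹.
kcat/Km = 1.57/0.105 = 14.9 nM⁻¹·s⁻¹.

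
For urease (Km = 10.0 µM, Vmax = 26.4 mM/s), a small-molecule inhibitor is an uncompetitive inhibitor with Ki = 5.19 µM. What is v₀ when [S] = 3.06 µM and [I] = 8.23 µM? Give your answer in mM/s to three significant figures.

With α = 1 + [I]/Ki = 1 + 8.23/5.19 = 2.586, the uncompetitive rate law is v = (Vmax/α)·[S] / (Km/α + [S]).
v = (26.4/2.586)×3.06 / (10.0/2.586 + 3.06) = 31.24/6.927 = 4.51 mM/s.

4.51 mM/s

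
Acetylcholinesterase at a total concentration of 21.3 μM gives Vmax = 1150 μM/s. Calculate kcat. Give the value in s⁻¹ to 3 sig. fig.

kcat = Vmax/[E]total = 1150 μM/s / 21.3 μM = 54.0 s⁻¹.

54.0 s⁻¹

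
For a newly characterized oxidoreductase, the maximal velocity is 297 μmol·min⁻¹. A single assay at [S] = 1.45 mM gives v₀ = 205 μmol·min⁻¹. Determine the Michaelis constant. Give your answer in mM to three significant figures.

From v = Vmax[S]/(Km+[S]), Km = [S](Vmax − v)/v.
Km = 1.45 × (297 − 205) / 205 = 133.4/205 = 0.651 mM.

0.651 mM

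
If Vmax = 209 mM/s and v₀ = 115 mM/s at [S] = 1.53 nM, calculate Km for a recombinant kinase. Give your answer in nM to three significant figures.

1.25 nM

v/Vmax = 115/209 = 0.5502 = [S]/(Km+[S]).
So Km + [S] = [S]/0.5502 = 2.781 nM, giving Km = 2.781 − 1.53 = 1.25 nM.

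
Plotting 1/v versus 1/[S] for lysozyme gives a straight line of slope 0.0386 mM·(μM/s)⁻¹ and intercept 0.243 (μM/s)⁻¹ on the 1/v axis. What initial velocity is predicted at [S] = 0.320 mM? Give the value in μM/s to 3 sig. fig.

The y-intercept is 1/Vmax, so Vmax = 1/0.243 = 4.12 μM/s.
The slope is Km/Vmax, so Km = 0.0386 × 4.12 = 0.159 mM.
Then v = 4.12 × 0.320/(0.159 + 0.320) = 2.75 μM/s.

2.75 μM/s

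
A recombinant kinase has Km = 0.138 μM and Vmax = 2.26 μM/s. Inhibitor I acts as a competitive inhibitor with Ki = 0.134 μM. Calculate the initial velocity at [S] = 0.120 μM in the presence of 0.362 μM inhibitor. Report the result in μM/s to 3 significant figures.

α = 1 + [I]/Ki = 1 + 0.362/0.134 = 3.701.
For a competitive inhibitor, Vmax is unchanged and the apparent Km becomes α·Km: Km,app = 0.511 μM, Vmax,app = 2.26 μM/s.
v = Vmax,app·[S]/(Km,app + [S]) = 2.26 × 0.120/(0.511 + 0.120) = 0.430 μM/s.

0.430 μM/s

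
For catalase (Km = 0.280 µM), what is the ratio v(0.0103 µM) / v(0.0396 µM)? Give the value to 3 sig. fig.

0.286

Since Vmax cancels, v₂/v₁ = [S]₂(Km+[S]₁) / [S]₁(Km+[S]₂).
= 0.0103×(0.280+0.0396) / (0.0396×(0.280+0.0103)) = 0.003292/0.01150 = 0.286.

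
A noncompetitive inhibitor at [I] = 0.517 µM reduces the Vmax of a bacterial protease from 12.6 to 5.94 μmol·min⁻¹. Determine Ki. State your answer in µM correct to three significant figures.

0.461 µM

Noncompetitive: Vmax,app = Vmax/α with α = 1 + [I]/Ki.
α = Vmax/Vmax,app = 12.6/5.94 = 2.121.
Since α = 1 + [I]/Ki, [I]/Ki = 2.121 − 1 = 1.121 and Ki = 0.517/1.121 = 0.461 µM.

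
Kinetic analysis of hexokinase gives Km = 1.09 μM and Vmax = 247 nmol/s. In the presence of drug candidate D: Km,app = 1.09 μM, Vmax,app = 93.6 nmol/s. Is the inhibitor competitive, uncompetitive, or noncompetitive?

noncompetitive

Vmax decreases (247 → 93.6 nmol/s) while Km is unchanged — pure noncompetitive inhibition.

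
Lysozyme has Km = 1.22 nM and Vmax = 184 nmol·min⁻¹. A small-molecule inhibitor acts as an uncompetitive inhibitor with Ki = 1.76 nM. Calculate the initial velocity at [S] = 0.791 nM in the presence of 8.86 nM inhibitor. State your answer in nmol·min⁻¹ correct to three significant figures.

α = 1 + [I]/Ki = 1 + 8.86/1.76 = 6.034.
For an uncompetitive inhibitor, both parameters are divided by α, giving Vmax/α and Km/α: Km,app = 0.202 nM, Vmax,app = 30.5 nmol·min⁻¹.
v = Vmax,app·[S]/(Km,app + [S]) = 30.5 × 0.791/(0.202 + 0.791) = 24.3 nmol·min⁻¹.

24.3 nmol·min⁻¹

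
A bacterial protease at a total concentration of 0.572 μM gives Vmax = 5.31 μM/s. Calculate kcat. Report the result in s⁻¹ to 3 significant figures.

kcat = Vmax/[E]total = 5.31 μM/s / 0.572 μM = 9.28 s⁻¹.

9.28 s⁻¹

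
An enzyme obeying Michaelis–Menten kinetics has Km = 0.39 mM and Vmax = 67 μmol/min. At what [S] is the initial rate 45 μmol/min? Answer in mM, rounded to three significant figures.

Rearranging v = Vmax[S]/(Km+[S]) gives [S] = Km·v/(Vmax − v).
[S] = 0.39 × 45 / (67 − 45) = 17.55/22.00 = 0.798 mM.

0.798 mM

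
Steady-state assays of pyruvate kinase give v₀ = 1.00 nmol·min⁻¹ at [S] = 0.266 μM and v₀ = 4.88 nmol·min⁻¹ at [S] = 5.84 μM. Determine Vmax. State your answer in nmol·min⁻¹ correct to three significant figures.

5.99 nmol·min⁻¹

From v = Vmax[S]/(Km+[S]), each point gives Vmax = v(Km+[S])/[S].
Equating: 1.00(Km+0.266)/0.266 = 4.88(Km+5.84)/5.84.
3.759·Km + 1.00 = 0.8356·Km + 4.88, so (3.759 − 0.8356)·Km = 4.88 − 1.00.
Km = 3.880/2.924 = 1.33 μM; then Vmax = 1.00(1.33+0.266)/0.266 = 5.99 nmol·min⁻¹.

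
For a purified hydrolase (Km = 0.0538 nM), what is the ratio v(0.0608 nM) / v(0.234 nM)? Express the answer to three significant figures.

0.653

The fractional saturations are [S]/(Km+[S]) = 0.234/0.2878 = 0.8131 and 0.0608/0.1146 = 0.5305.
v₂/v₁ is just their ratio: 0.5305/0.8131 = 0.653.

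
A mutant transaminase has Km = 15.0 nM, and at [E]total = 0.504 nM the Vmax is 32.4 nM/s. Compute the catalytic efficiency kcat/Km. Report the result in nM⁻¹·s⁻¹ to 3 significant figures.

kcat = Vmax/[E]total = 32.4/0.504 = 64.3 s⁻¹.
kcat/Km = 64.3/15.0 = 4.29 nM⁻¹·s⁻¹.

4.29 nM⁻¹·s⁻¹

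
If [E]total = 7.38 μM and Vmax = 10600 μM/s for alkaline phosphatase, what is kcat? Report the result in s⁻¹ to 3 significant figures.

kcat = Vmax/[E]total = 10600 μM/s / 7.38 μM = 1440 s⁻¹.

1440 s⁻¹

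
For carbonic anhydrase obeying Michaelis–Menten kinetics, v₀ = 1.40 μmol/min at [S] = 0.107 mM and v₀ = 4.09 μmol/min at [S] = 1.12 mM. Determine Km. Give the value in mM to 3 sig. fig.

From v = Vmax[S]/(Km+[S]), each point gives Vmax = v(Km+[S])/[S].
Equating: 1.40(Km+0.107)/0.107 = 4.09(Km+1.12)/1.12.
13.08·Km + 1.40 = 3.652·Km + 4.09, so (13.08 − 3.652)·Km = 4.09 − 1.40.
Km = 2.690/9.432 = 0.285 mM; then Vmax = 1.40(0.285+0.107)/0.107 = 5.13 μmol/min.

0.285 mM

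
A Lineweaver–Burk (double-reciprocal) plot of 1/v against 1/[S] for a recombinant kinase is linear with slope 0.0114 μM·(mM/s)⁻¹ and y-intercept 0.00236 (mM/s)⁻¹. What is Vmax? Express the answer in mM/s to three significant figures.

424 mM/s

The y-intercept of a Lineweaver–Burk plot equals 1/Vmax, so Vmax = 1/0.00236 = 424 mM/s.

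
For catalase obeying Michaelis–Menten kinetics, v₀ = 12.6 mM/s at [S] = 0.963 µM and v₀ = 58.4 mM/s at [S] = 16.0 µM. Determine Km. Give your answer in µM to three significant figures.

4.85 µM

From v = Vmax[S]/(Km+[S]), each point gives Vmax = v(Km+[S])/[S].
Equating: 12.6(Km+0.963)/0.963 = 58.4(Km+16.0)/16.0.
13.08·Km + 12.6 = 3.650·Km + 58.4, so (13.08 − 3.650)·Km = 58.4 − 12.6.
Km = 45.80/9.434 = 4.85 µM; then Vmax = 12.6(4.85+0.963)/0.963 = 76.1 mM/s.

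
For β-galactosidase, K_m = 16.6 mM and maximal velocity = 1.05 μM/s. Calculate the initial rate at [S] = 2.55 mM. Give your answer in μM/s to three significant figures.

[S]/(Km+[S]) = 2.55/19.15 = 0.1332, the fractional saturation.
v = 0.1332 × Vmax = 0.1332 × 1.05 = 0.140 μM/s.

0.140 μM/s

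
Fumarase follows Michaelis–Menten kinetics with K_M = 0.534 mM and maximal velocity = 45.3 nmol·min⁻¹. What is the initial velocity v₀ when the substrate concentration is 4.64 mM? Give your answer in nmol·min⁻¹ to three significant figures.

v = Vmax·[S]/(Km + [S]) = 45.3 × 4.64 / (0.534 + 4.64)
  = 210.2 / 5.174 = 40.6 nmol·min⁻¹.

40.6 nmol·min⁻¹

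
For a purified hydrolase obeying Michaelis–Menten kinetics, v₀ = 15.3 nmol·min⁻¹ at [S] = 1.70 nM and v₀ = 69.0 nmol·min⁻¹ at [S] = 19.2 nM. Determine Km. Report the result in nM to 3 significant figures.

From v = Vmax[S]/(Km+[S]), each point gives Vmax = v(Km+[S])/[S].
Equating: 15.3(Km+1.70)/1.70 = 69.0(Km+19.2)/19.2.
9.000·Km + 15.3 = 3.594·Km + 69.0, so (9.000 − 3.594)·Km = 69.0 − 15.3.
Km = 53.70/5.406 = 9.93 nM; then Vmax = 15.3(9.93+1.70)/1.70 = 105 nmol·min⁻¹.

9.93 nM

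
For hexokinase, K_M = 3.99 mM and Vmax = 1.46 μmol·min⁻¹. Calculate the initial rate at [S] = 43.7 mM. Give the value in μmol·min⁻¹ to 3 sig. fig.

1.34 μmol·min⁻¹

v = Vmax·[S]/(Km + [S]) = 1.46 × 43.7 / (3.99 + 43.7)
  = 63.80 / 47.69 = 1.34 μmol·min⁻¹.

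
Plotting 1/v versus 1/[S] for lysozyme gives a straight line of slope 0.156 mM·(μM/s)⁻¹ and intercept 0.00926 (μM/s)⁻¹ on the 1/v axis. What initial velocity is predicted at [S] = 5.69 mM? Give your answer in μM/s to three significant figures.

The y-intercept is 1/Vmax, so Vmax = 1/0.00926 = 108 μM/s.
The slope is Km/Vmax, so Km = 0.156 × 108 = 16.8 mM.
Then v = 108 × 5.69/(16.8 + 5.69) = 27.3 μM/s.

27.3 μM/s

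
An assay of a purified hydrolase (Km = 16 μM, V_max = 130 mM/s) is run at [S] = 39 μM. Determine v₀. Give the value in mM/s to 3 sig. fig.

[S]/(Km+[S]) = 39/55.00 = 0.7091, the fractional saturation.
v = 0.7091 × Vmax = 0.7091 × 130 = 92.2 mM/s.

92.2 mM/s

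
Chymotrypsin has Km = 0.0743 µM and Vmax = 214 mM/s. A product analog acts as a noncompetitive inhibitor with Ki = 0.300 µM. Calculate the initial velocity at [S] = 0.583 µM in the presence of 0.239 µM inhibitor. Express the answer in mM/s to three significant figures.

106 mM/s

α = 1 + [I]/Ki = 1 + 0.239/0.300 = 1.797.
For a noncompetitive inhibitor, Vmax is reduced to Vmax/α while Km is unchanged: Km,app = 0.0743 µM, Vmax,app = 119 mM/s.
v = Vmax,app·[S]/(Km,app + [S]) = 119 × 0.583/(0.0743 + 0.583) = 106 mM/s.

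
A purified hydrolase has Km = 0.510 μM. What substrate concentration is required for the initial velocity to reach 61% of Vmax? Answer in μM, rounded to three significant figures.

0.798 μM

v/Vmax = [S]/(Km+[S]) = 0.61, so [S] = Km·0.61/(1 − 0.61) = 0.510 × 1.564.
[S] = 0.798 μM.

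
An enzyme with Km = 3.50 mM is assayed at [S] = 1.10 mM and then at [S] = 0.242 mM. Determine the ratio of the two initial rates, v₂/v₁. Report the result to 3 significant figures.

0.270

Since Vmax cancels, v₂/v₁ = [S]₂(Km+[S]₁) / [S]₁(Km+[S]₂).
= 0.242×(3.50+1.10) / (1.10×(3.50+0.242)) = 1.113/4.116 = 0.270.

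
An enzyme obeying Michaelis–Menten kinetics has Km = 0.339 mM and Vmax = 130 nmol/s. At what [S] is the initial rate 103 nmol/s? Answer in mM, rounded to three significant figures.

Rearranging v = Vmax[S]/(Km+[S]) gives [S] = Km·v/(Vmax − v).
[S] = 0.339 × 103 / (130 − 103) = 34.92/27.00 = 1.29 mM.

1.29 mM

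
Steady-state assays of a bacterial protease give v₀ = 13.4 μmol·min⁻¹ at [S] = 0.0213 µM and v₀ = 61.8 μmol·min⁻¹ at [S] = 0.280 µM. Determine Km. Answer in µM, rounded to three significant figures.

From v = Vmax[S]/(Km+[S]), each point gives Vmax = v(Km+[S])/[S].
Equating: 13.4(Km+0.0213)/0.0213 = 61.8(Km+0.280)/0.280.
629.1·Km + 13.4 = 220.7·Km + 61.8, so (629.1 − 220.7)·Km = 61.8 − 13.4.
Km = 48.40/408.4 = 0.119 µM; then Vmax = 13.4(0.119+0.0213)/0.0213 = 88.0 μmol·min⁻¹.

0.119 µM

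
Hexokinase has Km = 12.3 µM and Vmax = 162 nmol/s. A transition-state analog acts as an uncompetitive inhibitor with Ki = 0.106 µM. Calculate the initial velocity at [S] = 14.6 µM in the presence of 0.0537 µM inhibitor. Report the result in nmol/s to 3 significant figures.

69.0 nmol/s

α = 1 + [I]/Ki = 1 + 0.0537/0.106 = 1.507.
For an uncompetitive inhibitor, both parameters are divided by α, giving Vmax/α and Km/α: Km,app = 8.16 µM, Vmax,app = 108 nmol/s.
v = Vmax,app·[S]/(Km,app + [S]) = 108 × 14.6/(8.16 + 14.6) = 69.0 nmol/s.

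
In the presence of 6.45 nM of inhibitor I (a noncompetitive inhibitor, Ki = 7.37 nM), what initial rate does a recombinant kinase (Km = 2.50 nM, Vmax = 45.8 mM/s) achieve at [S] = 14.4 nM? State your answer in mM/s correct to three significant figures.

20.8 mM/s

With α = 1 + [I]/Ki = 1 + 6.45/7.37 = 1.875, the noncompetitive rate law is v = (Vmax/α)·[S] / (Km + [S]).
v = (45.8/1.875)×14.4 / (2.50 + 14.4) = 351.7/16.90 = 20.8 mM/s.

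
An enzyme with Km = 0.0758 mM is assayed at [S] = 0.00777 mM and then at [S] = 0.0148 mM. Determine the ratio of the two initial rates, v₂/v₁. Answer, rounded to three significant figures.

1.76

Since Vmax cancels, v₂/v₁ = [S]₂(Km+[S]₁) / [S]₁(Km+[S]₂).
= 0.0148×(0.0758+0.00777) / (0.00777×(0.0758+0.0148)) = 0.001237/0.0007040 = 1.76.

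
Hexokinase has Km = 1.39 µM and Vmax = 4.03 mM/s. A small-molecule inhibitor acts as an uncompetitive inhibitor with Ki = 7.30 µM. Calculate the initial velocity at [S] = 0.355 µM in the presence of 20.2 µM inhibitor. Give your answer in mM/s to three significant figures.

0.525 mM/s

α = 1 + [I]/Ki = 1 + 20.2/7.30 = 3.767.
For an uncompetitive inhibitor, both parameters are divided by α, giving Vmax/α and Km/α: Km,app = 0.369 µM, Vmax,app = 1.07 mM/s.
v = Vmax,app·[S]/(Km,app + [S]) = 1.07 × 0.355/(0.369 + 0.355) = 0.525 mM/s.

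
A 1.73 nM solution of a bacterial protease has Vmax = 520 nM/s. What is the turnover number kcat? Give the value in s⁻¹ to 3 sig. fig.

kcat = Vmax/[E]total = 520 nM/s / 1.73 nM = 301 s⁻¹.

301 s⁻¹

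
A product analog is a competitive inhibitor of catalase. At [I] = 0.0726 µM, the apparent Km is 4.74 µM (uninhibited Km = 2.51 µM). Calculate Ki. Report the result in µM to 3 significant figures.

Competitive: Km,app = α·Km with α = 1 + [I]/Ki.
α = Km,app/Km = 4.74/2.51 = 1.888.
Ki = [I]/(α − 1) = 0.0726/0.8884 = 0.0817 µM.

0.0817 µM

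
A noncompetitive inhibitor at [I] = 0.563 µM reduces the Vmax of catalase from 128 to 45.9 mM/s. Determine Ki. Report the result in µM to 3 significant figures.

Noncompetitive: Vmax,app = Vmax/α with α = 1 + [I]/Ki.
α = Vmax/Vmax,app = 128/45.9 = 2.789.
Ki = [I]/(α − 1) = 0.563/1.789 = 0.315 µM.

0.315 µM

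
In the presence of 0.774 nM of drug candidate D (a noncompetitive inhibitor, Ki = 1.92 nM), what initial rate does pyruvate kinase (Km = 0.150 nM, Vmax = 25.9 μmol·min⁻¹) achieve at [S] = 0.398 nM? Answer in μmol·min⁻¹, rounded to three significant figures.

13.4 μmol·min⁻¹

α = 1 + [I]/Ki = 1 + 0.774/1.92 = 1.403.
For a noncompetitive inhibitor, Vmax is reduced to Vmax/α while Km is unchanged: Km,app = 0.150 nM, Vmax,app = 18.5 μmol·min⁻¹.
v = Vmax,app·[S]/(Km,app + [S]) = 18.5 × 0.398/(0.150 + 0.398) = 13.4 μmol·min⁻¹.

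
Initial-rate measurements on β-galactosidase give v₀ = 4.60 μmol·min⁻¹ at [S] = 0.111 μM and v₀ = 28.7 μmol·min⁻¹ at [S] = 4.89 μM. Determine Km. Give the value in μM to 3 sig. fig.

0.677 μM

In reciprocal form, 1/v = (Km/Vmax)·(1/[S]) + 1/Vmax. The two points give (1/[S], 1/v) = (9.009, 0.2174) and (0.2045, 0.03484).
Slope = (0.2174 − 0.03484)/(9.009 − 0.2045) = 0.02073; intercept = 0.2174 − 0.02073×9.009 = 0.03060.
Vmax = 1/intercept = 32.7 μmol·min⁻¹; Km = slope × Vmax = 0.02073 × 32.7 = 0.677 μM.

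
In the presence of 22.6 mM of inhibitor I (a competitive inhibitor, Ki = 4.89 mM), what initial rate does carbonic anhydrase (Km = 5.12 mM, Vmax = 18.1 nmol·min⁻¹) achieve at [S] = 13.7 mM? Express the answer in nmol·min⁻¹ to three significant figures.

With α = 1 + [I]/Ki = 1 + 22.6/4.89 = 5.622, the competitive rate law is v = Vmax[S] / (αKm + [S]).
v = 18.1×13.7 / (5.622×5.12 + 13.7) = 248.0/42.48 = 5.84 nmol·min⁻¹.

5.84 nmol·min⁻¹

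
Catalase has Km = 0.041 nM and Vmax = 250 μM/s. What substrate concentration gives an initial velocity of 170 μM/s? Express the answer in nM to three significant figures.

0.0871 nM

Rearranging v = Vmax[S]/(Km+[S]) gives [S] = Km·v/(Vmax − v).
[S] = 0.041 × 170 / (250 − 170) = 6.970/80.00 = 0.0871 nM.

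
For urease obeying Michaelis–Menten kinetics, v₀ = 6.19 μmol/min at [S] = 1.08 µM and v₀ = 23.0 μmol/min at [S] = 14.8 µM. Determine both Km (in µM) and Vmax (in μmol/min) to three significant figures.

From v = Vmax[S]/(Km+[S]), each point gives Vmax = v(Km+[S])/[S].
Equating: 6.19(Km+1.08)/1.08 = 23.0(Km+14.8)/14.8.
5.731·Km + 6.19 = 1.554·Km + 23.0, so (5.731 − 1.554)·Km = 23.0 − 6.19.
Km = 16.81/4.177 = 4.02 µM; then Vmax = 6.19(4.02+1.08)/1.08 = 29.3 μmol/min.

Km = 4.02 µM; Vmax = 29.3 μmol/min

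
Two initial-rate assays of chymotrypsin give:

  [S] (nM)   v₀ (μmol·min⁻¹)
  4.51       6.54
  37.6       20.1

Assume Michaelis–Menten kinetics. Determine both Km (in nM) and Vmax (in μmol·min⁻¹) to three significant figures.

In reciprocal form, 1/v = (Km/Vmax)·(1/[S]) + 1/Vmax. The two points give (1/[S], 1/v) = (0.2217, 0.1529) and (0.02660, 0.04975).
Slope = (0.1529 − 0.04975)/(0.2217 − 0.02660) = 0.5286; intercept = 0.1529 − 0.5286×0.2217 = 0.03569.
Vmax = 1/intercept = 28.0 μmol·min⁻¹; Km = slope × Vmax = 0.5286 × 28.0 = 14.8 nM.

Km = 14.8 nM; Vmax = 28.0 μmol·min⁻¹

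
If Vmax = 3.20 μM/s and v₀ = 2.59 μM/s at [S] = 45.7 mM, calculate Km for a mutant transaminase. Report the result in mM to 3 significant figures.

10.8 mM

From v = Vmax[S]/(Km+[S]), Km = [S](Vmax − v)/v.
Km = 45.7 × (3.20 − 2.59) / 2.59 = 27.88/2.59 = 10.8 mM.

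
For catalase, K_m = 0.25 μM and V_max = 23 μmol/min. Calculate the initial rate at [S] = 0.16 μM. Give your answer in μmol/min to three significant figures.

8.98 μmol/min

v = Vmax·[S]/(Km + [S]) = 23 × 0.16 / (0.25 + 0.16)
  = 3.680 / 0.4100 = 8.98 μmol/min.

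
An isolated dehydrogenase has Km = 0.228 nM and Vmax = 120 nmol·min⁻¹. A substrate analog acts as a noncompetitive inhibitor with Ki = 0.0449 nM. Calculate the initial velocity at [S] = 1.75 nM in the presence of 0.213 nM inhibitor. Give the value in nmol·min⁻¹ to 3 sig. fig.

18.5 nmol·min⁻¹

α = 1 + [I]/Ki = 1 + 0.213/0.0449 = 5.744.
For a noncompetitive inhibitor, Vmax is reduced to Vmax/α while Km is unchanged: Km,app = 0.228 nM, Vmax,app = 20.9 nmol·min⁻¹.
v = Vmax,app·[S]/(Km,app + [S]) = 20.9 × 1.75/(0.228 + 1.75) = 18.5 nmol·min⁻¹.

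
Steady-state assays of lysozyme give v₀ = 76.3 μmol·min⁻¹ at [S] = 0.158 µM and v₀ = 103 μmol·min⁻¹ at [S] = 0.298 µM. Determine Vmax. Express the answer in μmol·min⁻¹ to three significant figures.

In reciprocal form, 1/v = (Km/Vmax)·(1/[S]) + 1/Vmax. The two points give (1/[S], 1/v) = (6.329, 0.01311) and (3.356, 0.009709).
Slope = (0.01311 − 0.009709)/(6.329 − 3.356) = 0.001143; intercept = 0.01311 − 0.001143×6.329 = 0.005875.
Vmax = 1/intercept = 170 μmol·min⁻¹; Km = slope × Vmax = 0.001143 × 170 = 0.195 µM.

170 μmol·min⁻¹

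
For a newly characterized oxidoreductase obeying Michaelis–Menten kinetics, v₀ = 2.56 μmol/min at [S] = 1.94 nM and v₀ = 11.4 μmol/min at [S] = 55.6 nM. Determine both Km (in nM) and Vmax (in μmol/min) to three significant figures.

In reciprocal form, 1/v = (Km/Vmax)·(1/[S]) + 1/Vmax. The two points give (1/[S], 1/v) = (0.5155, 0.3906) and (0.01799, 0.08772).
Slope = (0.3906 − 0.08772)/(0.5155 − 0.01799) = 0.6089; intercept = 0.3906 − 0.6089×0.5155 = 0.07677.
Vmax = 1/intercept = 13.0 μmol/min; Km = slope × Vmax = 0.6089 × 13.0 = 7.93 nM.

Km = 7.93 nM; Vmax = 13.0 μmol/min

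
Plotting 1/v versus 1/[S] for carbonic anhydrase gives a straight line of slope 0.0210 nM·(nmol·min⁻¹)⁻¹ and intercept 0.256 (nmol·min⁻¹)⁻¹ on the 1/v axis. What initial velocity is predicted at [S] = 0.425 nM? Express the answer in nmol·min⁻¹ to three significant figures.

3.27 nmol·min⁻¹

The y-intercept is 1/Vmax, so Vmax = 1/0.256 = 3.91 nmol·min⁻¹.
The slope is Km/Vmax, so Km = 0.0210 × 3.91 = 0.0820 nM.
Then v = 3.91 × 0.425/(0.0820 + 0.425) = 3.27 nmol·min⁻¹.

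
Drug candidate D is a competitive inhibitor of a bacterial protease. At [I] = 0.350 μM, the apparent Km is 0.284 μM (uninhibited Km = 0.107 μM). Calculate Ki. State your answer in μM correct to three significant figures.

0.212 μM

Competitive: Km,app = α·Km with α = 1 + [I]/Ki.
α = Km,app/Km = 0.284/0.107 = 2.654.
Ki = [I]/(α − 1) = 0.350/1.654 = 0.212 μM.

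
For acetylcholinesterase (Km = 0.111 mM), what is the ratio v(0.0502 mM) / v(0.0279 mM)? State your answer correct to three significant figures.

The fractional saturations are [S]/(Km+[S]) = 0.0279/0.1389 = 0.2009 and 0.0502/0.1612 = 0.3114.
v₂/v₁ is just their ratio: 0.3114/0.2009 = 1.55.

1.55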